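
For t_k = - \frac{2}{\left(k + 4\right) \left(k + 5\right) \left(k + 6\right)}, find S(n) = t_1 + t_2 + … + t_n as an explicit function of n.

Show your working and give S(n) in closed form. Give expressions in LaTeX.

Ratio r(k) = (k + 4)/(k + 7).
Take A(k)=k + 4, B(k)=k + 7, C(k)=1.
f must satisfy (k + 4)·f(k+1) − (k + 6)·f(k) = 1.
From deg A=1, deg B=1, deg C=0: d=2.
Coefficient equations give f(k) = k*(k + 9)/40.
So s_k = (B(k−1)f/C)·t_k = (k*(k + 6)*(k + 9)/40)·t_k = k*(-k - 9)/(20*(k + 4)*(k + 5)).
Check: Δs_k = -2/(k**3 + 15*k**2 + 74*k + 120). ✓
Σ_(k=1)^n t_k = s_(n+1) − s_(1) = ((-n**2 - 11*n - 10)/(20*(n**2 + 11*n + 30))) − (-1/60), i.e. n*(-n - 11)/(30*(n**2 + 11*n + 30)).

S(n) = \frac{n \left(- n - 11\right)}{30 \left(n^{2} + 11 n + 30\right)}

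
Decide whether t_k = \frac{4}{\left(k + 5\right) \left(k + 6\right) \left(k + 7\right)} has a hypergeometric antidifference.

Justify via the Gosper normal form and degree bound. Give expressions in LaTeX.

Yes. s_k = \frac{k \left(k + 11\right)}{15 \left(k + 5\right) \left(k + 6\right)}.

r(k) = (k + 5)/(k + 8) after simplifying.
A = k + 5, B = k + 8, C = 1.
Solve (k + 5)·f(k+1) − (k + 7)·f(k) = 1.
deg f ≤ 2 (via 1,1,0).
A polynomial solution: f(k) = k*(k + 11)/60.
Get s_k = R·t_k = k*(k + 11)/(15*(k + 5)*(k + 6)) with R(k) = B(k−1)f(k)/C(k) = k*(k + 7)*(k + 11)/60.
Verify: 4/(k**3 + 18*k**2 + 107*k + 210) matches t_k.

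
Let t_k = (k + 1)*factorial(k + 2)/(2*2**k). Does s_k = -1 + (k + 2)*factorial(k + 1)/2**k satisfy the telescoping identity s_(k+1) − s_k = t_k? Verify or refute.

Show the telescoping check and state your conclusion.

Valid — Δs_k = t_k.

s_(k+1) = 2**(-k - 1)*(k + 3)*factorial(k + 2) - 1
s_(k+1) − s_k = (k + 1)*factorial(k + 2)/(2*2**k)
(s_(k+1) − s_k) − t_k = 0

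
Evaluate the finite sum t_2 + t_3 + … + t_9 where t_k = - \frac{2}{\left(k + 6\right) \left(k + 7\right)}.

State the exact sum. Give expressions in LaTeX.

Σ = -1/8

r(k) = (k + 6)/(k + 8) after simplifying.
Take A(k)=k + 6, B(k)=k + 8, C(k)=1.
Need (k + 6)·f(k+1) − (k + 7)·f(k) = 1.
From deg A=1, deg B=1, deg C=0: d=1.
Solve for f: f(k) = k/6 (degree 1 ≤ 1).
Get s_k = R·t_k = -k/(3*k + 18) with R(k) = B(k−1)f(k)/C(k) = k*(k + 7)/6.
s_(k+1) − s_k = -2/(k**2 + 13*k + 42) = t_k.
Sum = s_(10) − s_(2); s_(10) = -5/24, s_(2) = -1/12 ⇒ -1/8.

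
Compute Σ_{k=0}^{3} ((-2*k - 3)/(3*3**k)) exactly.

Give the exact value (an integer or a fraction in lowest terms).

Step 1: r(k) = (2*k + 5)/(3*(2*k + 3)).
Take A(k)=1/3, B(k)=1, C(k)=k + 3/2.
Set up (1/3)·f(k+1) − (1)·f(k) − (k + 3/2) = 0.
Degrees (0,0,1) ⇒ d ≤ 1.
Solving with deg f ≤ 1: f(k) = -3*(k + 2)/2.
Certificate R = B(k−1)f/C = -3*(k + 2)/(2*k + 3) gives s_k = (k + 2)/3**k.
Verify: (-2*k - 3)/(3*3**k) matches t_k.
Sum = s_(4) − s_(0); s_(4) = 2/27, s_(0) = 2 ⇒ -52/27.

Σ = -52/27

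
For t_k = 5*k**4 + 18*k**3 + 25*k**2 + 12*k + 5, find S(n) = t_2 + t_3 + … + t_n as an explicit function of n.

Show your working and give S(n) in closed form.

Compute t_(k+1)/t_k: get (5*k**4 + 38*k**3 + 109*k**2 + 136*k + 65)/(5*k**4 + 18*k**3 + 25*k**2 + 12*k + 5).
A = 1, B = 1, C = k**4 + 18*k**3/5 + 5*k**2 + 12*k/5 + 1.
Key eq: (1)·f(k+1) = (1)·f(k) + (k**4 + 18*k**3/5 + 5*k**2 + 12*k/5 + 1).
d = 5 from the (0,0,4) case.
Match coefficients ⇒ f(k) = k*(k**4 + 2*k**3 + k**2 - 2*k + 3)/5.
Get s_k = R·t_k = k*(k**4 + 2*k**3 + k**2 - 2*k + 3) with R(k) = B(k−1)f(k)/C(k) = k*(k**4 + 2*k**3 + k**2 - 2*k + 3)/(5*k**4 + 18*k**3 + 25*k**2 + 12*k + 5).
Verify: 5*k**4 + 18*k**3 + 25*k**2 + 12*k + 5 matches t_k.
Telescope: S(n) = s_(n+1) − s_(2) = n**5 + 7*n**4 + 19*n**3 + 23*n**2 + 15*n + 5 − (70) = n**5 + 7*n**4 + 19*n**3 + 23*n**2 + 15*n - 65.

S(n) = n**5 + 7*n**4 + 19*n**3 + 23*n**2 + 15*n - 65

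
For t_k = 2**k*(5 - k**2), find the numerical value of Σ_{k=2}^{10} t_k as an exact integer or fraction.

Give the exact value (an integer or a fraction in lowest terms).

Σ = -159756

r(k) = 2*((k + 1)**2 - 5)/(k**2 - 5) after simplifying.
Normal form (A,B,C) = (2, 1, k**2 - 5).
Need (2)·f(k+1) − (1)·f(k) = k**2 - 5.
From deg A=0, deg B=0, deg C=2: d=2.
Solve for f: f(k) = k**2 - 4*k + 1 (degree 2 ≤ 2).
Certificate R = B(k−1)f/C = (k**2 - 4*k + 1)/(k**2 - 5) gives s_k = 2**k*(-k**2 + 4*k - 1).
Check: Δs_k = 2**k*(5 - k**2). ✓
Σ_(k=2)^(10) t_k = s_(11) − s_(2) = -159744 − (12) = -159756.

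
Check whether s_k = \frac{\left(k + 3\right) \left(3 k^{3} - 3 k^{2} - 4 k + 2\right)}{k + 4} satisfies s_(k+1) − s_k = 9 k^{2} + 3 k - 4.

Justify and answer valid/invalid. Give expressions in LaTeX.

Invalid: residual \frac{6 \left(- k^{3} - 7 k^{2} - 2 k + 3\right)}{k^{2} + 9 k + 20} ≠ 0.

s_(k+1) = (3*k**4 + 18*k**3 + 23*k**2 - 6*k - 8)/(k + 5)
s_(k+1) − s_k = (9*k**4 + 78*k**3 + 161*k**2 + 12*k - 62)/(k**2 + 9*k + 20)
(s_(k+1) − s_k) − t_k = 6*(-k**3 - 7*k**2 - 2*k + 3)/(k**2 + 9*k + 20)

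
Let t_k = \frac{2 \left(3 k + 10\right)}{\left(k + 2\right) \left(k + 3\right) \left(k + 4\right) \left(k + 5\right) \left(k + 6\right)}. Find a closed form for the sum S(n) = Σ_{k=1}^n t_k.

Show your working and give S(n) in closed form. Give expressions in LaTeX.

S(n) = \frac{n \left(n^{2} + 14 n + 63\right)}{45 \left(n^{3} + 14 n^{2} + 63 n + 90\right)}

t_(k+1)/t_k = (k + 2)*(3*k + 13)/((k + 7)*(3*k + 10)).
A = k + 2, B = k + 7, C = k + 10/3.
Set up (k + 2)·f(k+1) − (k + 6)·f(k) − (k + 10/3) = 0.
Degrees (1,1,1) ⇒ d ≤ 4.
Coefficient equations give f(k) = k*(k + 3)*(k**2 + 11*k + 38)/120.
Certificate R = B(k−1)f/C = k*(k + 3)*(k + 6)*(k**2 + 11*k + 38)/(40*(3*k + 10)) gives s_k = k*(k**2 + 11*k + 38)/(20*(k**3 + 11*k**2 + 38*k + 40)).
Check: Δs_k = 2*(3*k + 10)/(k**5 + 20*k**4 + 155*k**3 + 580*k**2 + 1044*k + 720). ✓
s_(n+1) = (n**3 + 14*n**2 + 63*n + 50)/(20*(n**3 + 14*n**2 + 63*n + 90)) and s_(1) = 1/36, so S(n) = n*(n**2 + 14*n + 63)/(45*(n**3 + 14*n**2 + 63*n + 90)).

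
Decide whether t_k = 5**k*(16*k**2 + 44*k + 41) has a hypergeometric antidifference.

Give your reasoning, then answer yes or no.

Compute t_(k+1)/t_k: get 5*(16*k**2 + 76*k + 101)/(16*k**2 + 44*k + 41).
A = 5, B = 1, C = k**2 + 11*k/4 + 41/16.
Solve (5)·f(k+1) − (1)·f(k) = k**2 + 11*k/4 + 41/16.
deg f ≤ 2 (via 0,0,2).
Solve for f: f(k) = (4*k**2 + k + 4)/16 (degree 2 ≤ 2).
Then R = B(k−1)f/C = (4*k**2 + k + 4)/(16*k**2 + 44*k + 41), so s_k = R(k)·t_k = 5**k*(4*k**2 + k + 4).
Check: Δs_k = 5**k*(16*k**2 + 44*k + 41). ✓

Yes. s_k = 5**k*(4*k**2 + k + 4).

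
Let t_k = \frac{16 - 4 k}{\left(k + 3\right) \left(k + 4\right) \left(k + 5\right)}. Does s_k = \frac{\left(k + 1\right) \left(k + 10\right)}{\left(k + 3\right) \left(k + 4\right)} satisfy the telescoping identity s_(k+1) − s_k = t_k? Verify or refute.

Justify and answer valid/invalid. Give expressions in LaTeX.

Valid — Δs_k = t_k.

s_(k+1) = (k + 2)*(k + 11)/((k + 4)*(k + 5))
s_(k+1) − s_k = 4*(4 - k)/(k**3 + 12*k**2 + 47*k + 60)
(s_(k+1) − s_k) − t_k = 0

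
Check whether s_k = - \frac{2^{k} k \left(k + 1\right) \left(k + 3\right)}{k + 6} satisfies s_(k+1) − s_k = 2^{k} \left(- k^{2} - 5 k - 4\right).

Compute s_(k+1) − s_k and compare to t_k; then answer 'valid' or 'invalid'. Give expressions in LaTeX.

Invalid: residual \frac{3 \cdot 2^{k} \left(k^{3} + 10 k^{2} + 33 k + 24\right)}{k^{2} + 13 k + 42} ≠ 0.

s_(k+1) = -2**(k + 1)*(k + 1)*(k + 2)*(k + 4)/(k + 7)
s_(k+1) − s_k = 2**k*(-k**4 - 15*k**3 - 81*k**2 - 163*k - 96)/(k**2 + 13*k + 42)
(s_(k+1) − s_k) − t_k = 3*2**k*(k**3 + 10*k**2 + 33*k + 24)/(k**2 + 13*k + 42)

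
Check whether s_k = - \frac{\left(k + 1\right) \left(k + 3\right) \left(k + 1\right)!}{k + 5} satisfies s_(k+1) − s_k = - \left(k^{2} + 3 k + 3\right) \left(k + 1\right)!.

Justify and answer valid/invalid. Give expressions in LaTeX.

Invalid: residual \frac{2 \left(k^{3} + 8 k^{2} + 17 k + 14\right) \left(k + 1\right)!}{\left(k + 5\right) \left(k + 6\right)} ≠ 0.

s_(k+1) = -(k + 2)*(k + 4)*factorial(k + 2)/(k + 6)
s_(k+1) − s_k = -(k**4 + 12*k**3 + 50*k**2 + 89*k + 62)*factorial(k + 1)/((k + 5)*(k + 6))
(s_(k+1) − s_k) − t_k = 2*(k**3 + 8*k**2 + 17*k + 14)*factorial(k + 1)/((k + 5)*(k + 6))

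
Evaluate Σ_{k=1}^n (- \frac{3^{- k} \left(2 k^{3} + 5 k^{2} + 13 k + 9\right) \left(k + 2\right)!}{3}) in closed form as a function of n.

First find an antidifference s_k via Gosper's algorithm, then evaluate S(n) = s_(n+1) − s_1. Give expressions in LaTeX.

S(n) = \frac{3^{- n} \left(6 \cdot 3^{n} - 2 n^{5} n! - 17 n^{4} n! - 53 n^{3} n! - 73 n^{2} n! - 41 n n! - 6 n!\right)}{3}

Step 1: r(k) = (2*k**4 + 17*k**3 + 62*k**2 + 116*k + 87)/(3*(2*k**3 + 5*k**2 + 13*k + 9)).
A = k/3 + 1, B = 1, C = k**3 + 5*k**2/2 + 13*k/2 + 9/2.
Set up (k/3 + 1)·f(k+1) − (1)·f(k) − (k**3 + 5*k**2/2 + 13*k/2 + 9/2) = 0.
Degrees (1,0,3) ⇒ d ≤ 2.
Solve for f: f(k) = 3*(2*k**2 + k - 2)/2 (degree 2 ≤ 2).
Then R = B(k−1)f/C = 3*(2*k**2 + k - 2)/(2*k**3 + 5*k**2 + 13*k + 9), so s_k = R(k)·t_k = -(2*k**2 + k - 2)*factorial(k + 2)/3**k.
Δs = -(2*k**3 + 5*k**2 + 13*k + 9)*factorial(k + 2)/(3*3**k), as required.
Σ_(k=1)^n t_k = s_(n+1) − s_(1) = (-3**(-n - 1)*(2*n**2 + 5*n + 1)*factorial(n + 3)) − (-2), i.e. (6*3**n - 2*n**5*factorial(n) - 17*n**4*factorial(n) - 53*n**3*factorial(n) - 73*n**2*factorial(n) - 41*n*factorial(n) - 6*factorial(n))/(3*3**n).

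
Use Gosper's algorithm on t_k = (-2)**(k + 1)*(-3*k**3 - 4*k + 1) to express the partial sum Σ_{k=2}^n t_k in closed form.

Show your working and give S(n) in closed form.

S(n) = 4*(-2)**n*n**3 + 4*(-2)**n*n**2 + 4*(-2)**n*n + 24

r(k) = 2*(-4*k - 3*(k + 1)**3 - 3)/(3*k**3 + 4*k - 1) after simplifying.
Gosper form: A/B · C(k+1)/C(k) with A=-2, B=1, C=k**3 + 4*k/3 - 1/3.
Need (-2)·f(k+1) − (1)·f(k) = k**3 + 4*k/3 - 1/3.
Degrees (0,0,3) ⇒ d ≤ 3.
Coefficient equations give f(k) = -(k - 1)*(k**2 - k + 1)/3.
Get s_k = R·t_k = (-2)**(k + 1)*(k**3 - 2*k**2 + 2*k - 1) with R(k) = B(k−1)f(k)/C(k) = -(k - 1)*(k**2 - k + 1)/(3*k**3 + 4*k - 1).
s_(k+1) − s_k = (-2)**(k + 1)*(-3*k**3 - 4*k + 1) = t_k.
Evaluate: s_(n+1) = (-2)**(n + 2)*n*(n**2 + n + 1); subtract s_(2) = -24 ⇒ S(n) = 4*(-2)**n*n**3 + 4*(-2)**n*n**2 + 4*(-2)**n*n + 24.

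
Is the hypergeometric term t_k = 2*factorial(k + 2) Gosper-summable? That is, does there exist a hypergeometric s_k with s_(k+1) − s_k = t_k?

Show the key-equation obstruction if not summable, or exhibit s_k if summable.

No; the degree bound rules out any f.

The ratio is k + 3.
Factor: A=k + 3; B=1; C=1.
f must satisfy (k + 3)·f(k+1) − (1)·f(k) = 1.
deg f ≤ -1 (via 1,0,0).
d = -1 < 0 ⇒ no nonzero polynomial f; not summable.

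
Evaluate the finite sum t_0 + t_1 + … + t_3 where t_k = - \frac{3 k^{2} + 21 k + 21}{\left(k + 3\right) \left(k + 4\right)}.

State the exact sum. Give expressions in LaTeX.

Compute t_(k+1)/t_k: get (k + 3)*(7*k + (k + 1)**2 + 14)/((k + 5)*(k**2 + 7*k + 7)).
A = k + 3, B = k + 5, C = k**2 + 7*k + 7.
Key eq: (k + 3)·f(k+1) = (k + 4)·f(k) + (k**2 + 7*k + 7).
From deg A=1, deg B=1, deg C=2: d=2.
Solve for f: f(k) = k*(3*k + 4)/3 (degree 2 ≤ 2).
So s_k = (B(k−1)f/C)·t_k = (k*(k + 4)*(3*k + 4)/(3*(k**2 + 7*k + 7)))·t_k = -k*(3*k + 4)/(k + 3).
Check: Δs_k = 3*(-k**2 - 7*k - 7)/(k**2 + 7*k + 12). ✓
Σ_(k=0)^(3) t_k = s_(4) − s_(0) = -64/7 − (0) = -64/7.

Σ = -64/7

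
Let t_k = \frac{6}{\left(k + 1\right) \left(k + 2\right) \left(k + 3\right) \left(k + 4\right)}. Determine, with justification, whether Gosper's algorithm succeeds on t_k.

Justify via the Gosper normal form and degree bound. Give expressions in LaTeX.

Yes. s_k = \frac{k \left(k^{2} + 6 k + 11\right)}{3 \left(k + 1\right) \left(k + 2\right) \left(k + 3\right)}.

Compute t_(k+1)/t_k: get (k + 1)/(k + 5).
So A=k + 1 and B=k + 5, with C=1.
Need (k + 1)·f(k+1) − (k + 4)·f(k) = 1.
From deg A=1, deg B=1, deg C=0: d=3.
Solving with deg f ≤ 3: f(k) = k*(k**2 + 6*k + 11)/18.
Then R = B(k−1)f/C = k*(k + 4)*(k**2 + 6*k + 11)/18, so s_k = R(k)·t_k = k*(k**2 + 6*k + 11)/(3*(k + 1)*(k + 2)*(k + 3)).
s_(k+1) − s_k = 6/(k**4 + 10*k**3 + 35*k**2 + 50*k + 24) = t_k.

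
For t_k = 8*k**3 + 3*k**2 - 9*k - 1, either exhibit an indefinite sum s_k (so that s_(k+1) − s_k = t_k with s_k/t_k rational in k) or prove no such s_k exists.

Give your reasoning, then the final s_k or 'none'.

Step 1: r(k) = (8*k**3 + 27*k**2 + 21*k + 1)/(8*k**3 + 3*k**2 - 9*k - 1).
Normal form (A,B,C) = (1, 1, k**3 + 3*k**2/8 - 9*k/8 - 1/8).
Key eq: (1)·f(k+1) = (1)·f(k) + (k**3 + 3*k**2/8 - 9*k/8 - 1/8).
From deg A=0, deg B=0, deg C=3: d=4.
Coefficient equations give f(k) = k*(k - 2)*(2*k**2 + k - 2)/8.
Get s_k = R·t_k = k*(2*k**3 - 3*k**2 - 4*k + 4) with R(k) = B(k−1)f(k)/C(k) = k*(k - 2)*(2*k**2 + k - 2)/(8*k**3 + 3*k**2 - 9*k - 1).
Δs = 8*k**3 + 3*k**2 - 9*k - 1, as required.

s_k = k*(2*k**3 - 3*k**2 - 4*k + 4)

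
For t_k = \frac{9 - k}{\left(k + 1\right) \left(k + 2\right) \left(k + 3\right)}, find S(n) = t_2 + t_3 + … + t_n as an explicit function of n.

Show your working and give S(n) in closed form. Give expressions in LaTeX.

Ratio r(k) = (k - 8)*(k + 1)/((k - 9)*(k + 4)).
So A=k + 1 and B=k + 4, with C=k - 9.
f must satisfy (k + 1)·f(k+1) − (k + 3)·f(k) = k - 9.
From deg A=1, deg B=1, deg C=1: d=2.
A polynomial solution: f(k) = -k*(2*k + 7).
Get s_k = R·t_k = k*(2*k + 7)/((k + 1)*(k + 2)) with R(k) = B(k−1)f(k)/C(k) = -k*(k + 3)*(2*k + 7)/(k - 9).
s_(k+1) − s_k = (9 - k)/(k**3 + 6*k**2 + 11*k + 6) = t_k.
Σ_(k=2)^n t_k = s_(n+1) − s_(2) = ((2*n**2 + 11*n + 9)/(n**2 + 5*n + 6)) − (11/6), i.e. (n**2 + 11*n - 12)/(6*(n**2 + 5*n + 6)).

S(n) = \frac{n^{2} + 11 n - 12}{6 \left(n^{2} + 5 n + 6\right)}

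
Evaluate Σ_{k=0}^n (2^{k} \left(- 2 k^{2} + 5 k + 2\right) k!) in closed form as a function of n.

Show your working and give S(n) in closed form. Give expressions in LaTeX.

S(n) = - 2 \cdot 2^{n} n^{2} n! + 4 \cdot 2^{n} n n! + 6 \cdot 2^{n} n! - 4

Compute t_(k+1)/t_k: get 2*(2*k**3 + k**2 - 6*k - 5)/(2*k**2 - 5*k - 2).
Factor: A=2*k + 2; B=1; C=k**2 - 5*k/2 - 1.
Set up (2*k + 2)·f(k+1) − (1)·f(k) − (k**2 - 5*k/2 - 1) = 0.
From deg A=1, deg B=0, deg C=2: d=1.
Solving with deg f ≤ 1: f(k) = (k - 4)/2.
So s_k = (B(k−1)f/C)·t_k = ((k - 4)/(2*k**2 - 5*k - 2))·t_k = -2**k*(k - 4)*factorial(k).
Verify: 2**k*(-2*k**2 + 5*k + 2)*factorial(k) matches t_k.
Σ_(k=0)^n t_k = s_(n+1) − s_(0) = (-2**(n + 1)*(n - 3)*factorial(n + 1)) − (4), i.e. -2*2**n*n**2*factorial(n) + 4*2**n*n*factorial(n) + 6*2**n*factorial(n) - 4.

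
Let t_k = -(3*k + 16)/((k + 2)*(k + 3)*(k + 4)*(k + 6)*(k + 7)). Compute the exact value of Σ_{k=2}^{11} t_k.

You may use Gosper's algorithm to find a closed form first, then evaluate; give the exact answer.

Σ = -181/30240

Step 1: r(k) = (k + 2)*(k + 6)*(3*k + 19)/((k + 5)*(k + 8)*(3*k + 16)).
Take A(k)=k + 2, B(k)=k + 8, C(k)=k**2 + 31*k/3 + 80/3.
Need (k + 2)·f(k+1) − (k + 7)·f(k) = k**2 + 31*k/3 + 80/3.
d = 5 from the (1,1,2) case.
Coefficient equations give f(k) = k*(k + 4)*(k + 5)*(k**2 + 11*k + 36)/108.
So s_k = (B(k−1)f/C)·t_k = (k*(k + 4)*(k + 7)*(k**2 + 11*k + 36)/(36*(3*k + 16)))·t_k = k*(-k**2 - 11*k - 36)/(36*(k**3 + 11*k**2 + 36*k + 36)).
Δs = (-3*k - 16)/(k**5 + 22*k**4 + 185*k**3 + 740*k**2 + 1404*k + 1008), as required.
Evaluate s at k=12 and k=2: -26/945 and -31/1440; difference -181/30240.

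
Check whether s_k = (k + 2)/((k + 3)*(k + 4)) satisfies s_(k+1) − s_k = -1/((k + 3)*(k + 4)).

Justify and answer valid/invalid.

Invalid: residual 4/(k**3 + 12*k**2 + 47*k + 60) ≠ 0.

s_(k+1) = (k + 3)/((k + 4)*(k + 5))
s_(k+1) − s_k = (-k - 1)/(k**3 + 12*k**2 + 47*k + 60)
(s_(k+1) − s_k) − t_k = 4/(k**3 + 12*k**2 + 47*k + 60)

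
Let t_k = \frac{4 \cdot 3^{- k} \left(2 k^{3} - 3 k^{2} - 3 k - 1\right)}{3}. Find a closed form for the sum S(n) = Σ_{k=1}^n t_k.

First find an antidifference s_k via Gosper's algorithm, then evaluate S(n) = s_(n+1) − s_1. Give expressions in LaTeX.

The ratio is (2*k**3 + 3*k**2 - 3*k - 5)/(3*(2*k**3 - 3*k**2 - 3*k - 1)).
Take A(k)=1/3, B(k)=1, C(k)=k**3 - 3*k**2/2 - 3*k/2 - 1/2.
Solve (1/3)·f(k+1) − (1)·f(k) = k**3 - 3*k**2/2 - 3*k/2 - 1/2.
From deg A=0, deg B=0, deg C=3: d=3.
A polynomial solution: f(k) = -3*k**3/2.
R(k) = B(k−1)·f(k)/C(k) = -3*k**3/(2*k**3 - 3*k**2 - 3*k - 1); s_k = R·t_k = -4*k**3/3**k.
s_(k+1) − s_k = 4*(3*k**3 - (k + 1)**3)/(3*3**k) = t_k.
s_(n+1) = 4*3**(-n - 1)*(-n**3 - 3*n**2 - 3*n - 1) and s_(1) = -4/3, so S(n) = 4*3**(-n - 1)*(3**n - n**3 - 3*n**2 - 3*n - 1).

S(n) = 4 \cdot 3^{- n - 1} \left(3^{n} - n^{3} - 3 n^{2} - 3 n - 1\right)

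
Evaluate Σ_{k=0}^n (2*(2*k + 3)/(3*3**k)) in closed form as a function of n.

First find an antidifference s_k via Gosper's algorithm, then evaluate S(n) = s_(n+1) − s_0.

S(n) = 2*(6*3**n - n - 3)/(3*3**n)

r(k) = (2*k + 5)/(3*(2*k + 3)) after simplifying.
Gosper form: A/B · C(k+1)/C(k) with A=1/3, B=1, C=k + 3/2.
Set up (1/3)·f(k+1) − (1)·f(k) − (k + 3/2) = 0.
d = 1 from the (0,0,1) case.
Match coefficients ⇒ f(k) = -3*(k + 2)/2.
R(k) = B(k−1)·f(k)/C(k) = -3*(k + 2)/(2*k + 3); s_k = R·t_k = 2*(-k - 2)/3**k.
Δs = 2*(2*k + 3)/(3*3**k), as required.
Evaluate: s_(n+1) = 2*3**(-n - 1)*(-n - 3); subtract s_(0) = -4 ⇒ S(n) = 2*(6*3**n - n - 3)/(3*3**n).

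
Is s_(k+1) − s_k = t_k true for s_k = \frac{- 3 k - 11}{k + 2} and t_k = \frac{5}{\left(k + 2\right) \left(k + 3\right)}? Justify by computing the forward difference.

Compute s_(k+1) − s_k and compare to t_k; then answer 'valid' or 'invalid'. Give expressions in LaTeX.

valid (s_(k+1) − s_k reduces to t_k)

s_(k+1) = (-3*k - 14)/(k + 3)
s_(k+1) − s_k = 5/(k**2 + 5*k + 6)
(s_(k+1) − s_k) − t_k = 0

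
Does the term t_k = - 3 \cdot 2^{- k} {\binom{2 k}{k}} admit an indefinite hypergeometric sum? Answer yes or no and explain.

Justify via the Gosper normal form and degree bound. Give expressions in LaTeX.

No; the degree bound rules out any f.

Compute t_(k+1)/t_k: get (2*k + 1)/(k + 1).
So A=2*k + 1 and B=k + 1, with C=1.
f must satisfy (2*k + 1)·f(k+1) − (k)·f(k) = 1.
deg f ≤ -1 (via 1,1,0).
d = -1 < 0 ⇒ no nonzero polynomial f; not summable.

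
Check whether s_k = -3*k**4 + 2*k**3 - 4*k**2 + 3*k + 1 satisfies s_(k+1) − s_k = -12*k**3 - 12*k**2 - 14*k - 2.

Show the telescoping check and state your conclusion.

s_(k+1) = -3*k**4 - 10*k**3 - 16*k**2 - 11*k - 1
s_(k+1) − s_k = -12*k**3 - 12*k**2 - 14*k - 2
(s_(k+1) − s_k) − t_k = 0

valid; difference matches t_k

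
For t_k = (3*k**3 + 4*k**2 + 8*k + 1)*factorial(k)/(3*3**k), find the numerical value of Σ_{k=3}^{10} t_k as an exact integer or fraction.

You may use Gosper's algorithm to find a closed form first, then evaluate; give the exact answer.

Σ = 202027588/2187

Step 1: r(k) = (3*k**4 + 16*k**3 + 38*k**2 + 41*k + 16)/(3*(3*k**3 + 4*k**2 + 8*k + 1)).
Normal form (A,B,C) = (k/3 + 1/3, 1, k**3 + 4*k**2/3 + 8*k/3 + 1/3).
Solve (k/3 + 1/3)·f(k+1) − (1)·f(k) = k**3 + 4*k**2/3 + 8*k/3 + 1/3.
Degrees (1,0,3) ⇒ d ≤ 2.
Coefficient equations give f(k) = 3*k**2 + 4*k + 3.
So s_k = (B(k−1)f/C)·t_k = (3*(3*k**2 + 4*k + 3)/(3*k**3 + 4*k**2 + 8*k + 1))·t_k = (3*k**2 + 4*k + 3)*factorial(k)/3**k.
Verify: (3*k**3 + 4*k**2 + 8*k + 1)*factorial(k)/(3*3**k) matches t_k.
Telescoping: Σ = s_(11) − s_(3) = 202048000/2187 − (28/3) = 202027588/2187.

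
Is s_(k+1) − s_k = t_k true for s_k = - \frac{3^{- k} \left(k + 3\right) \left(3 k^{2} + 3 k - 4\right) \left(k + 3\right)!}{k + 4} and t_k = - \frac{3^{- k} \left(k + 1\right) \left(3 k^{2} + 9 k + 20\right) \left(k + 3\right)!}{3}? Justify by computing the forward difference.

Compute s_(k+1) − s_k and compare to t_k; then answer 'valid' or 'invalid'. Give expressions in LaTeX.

Invalid: residual \frac{3^{- k} \left(3 k^{4} + 24 k^{3} + 68 k^{2} + 127 k + 92\right) \left(k + 3\right)!}{3 \left(k + 4\right) \left(k + 5\right)} ≠ 0.

s_(k+1) = -(k + 4)*(3*k**2 + 9*k + 2)*factorial(k + 4)/(3*3**k*(k + 5))
s_(k+1) − s_k = -(3*k**5 + 36*k**4 + 173*k**3 + 453*k**2 + 633*k + 308)*factorial(k + 3)/(3*3**k*(k + 4)*(k + 5))
(s_(k+1) − s_k) − t_k = (3*k**4 + 24*k**3 + 68*k**2 + 127*k + 92)*factorial(k + 3)/(3*3**k*(k + 4)*(k + 5))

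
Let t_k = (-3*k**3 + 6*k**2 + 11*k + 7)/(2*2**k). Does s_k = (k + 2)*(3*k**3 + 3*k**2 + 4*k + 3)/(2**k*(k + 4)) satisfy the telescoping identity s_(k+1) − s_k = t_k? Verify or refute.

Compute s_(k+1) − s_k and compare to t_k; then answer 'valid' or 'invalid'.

s_(k+1) = (3*k**4 + 21*k**3 + 55*k**2 + 70*k + 39)/(2*2**k*(k + 5))
s_(k+1) − s_k = (-3*k**5 - 15*k**4 + 29*k**3 + 168*k**2 + 197*k + 96)/(2*2**k*(k**2 + 9*k + 20))
(s_(k+1) − s_k) − t_k = (3*k**4 + 12*k**3 - 29*k**2 - 43*k - 22)/(2**k*(k**2 + 9*k + 20))

Invalid: residual (3*k**4 + 12*k**3 - 29*k**2 - 43*k - 22)/(2**k*(k**2 + 9*k + 20)) ≠ 0.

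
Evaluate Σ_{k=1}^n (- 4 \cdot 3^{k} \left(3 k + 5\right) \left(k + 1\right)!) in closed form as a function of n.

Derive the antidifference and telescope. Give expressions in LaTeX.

S(n) = - 12 \cdot 3^{n} \left(n + 2\right)! + 24

The ratio is 3*(k + 2)*(3*k + 8)/(3*k + 5).
So A=3*k + 6 and B=1, with C=k + 5/3.
f must satisfy (3*k + 6)·f(k+1) − (1)·f(k) = k + 5/3.
From deg A=1, deg B=0, deg C=1: d=0.
Solve for f: f(k) = 1/3 (degree 0 ≤ 0).
Certificate R = B(k−1)f/C = 1/(3*k + 5) gives s_k = -4*3**k*factorial(k + 1).
s_(k+1) − s_k = -4*3**k*(3*k + 5)*factorial(k + 1) = t_k.
Σ_(k=1)^n t_k = s_(n+1) − s_(1) = (-12*3**n*factorial(n + 2)) − (-24), i.e. -12*3**n*factorial(n + 2) + 24.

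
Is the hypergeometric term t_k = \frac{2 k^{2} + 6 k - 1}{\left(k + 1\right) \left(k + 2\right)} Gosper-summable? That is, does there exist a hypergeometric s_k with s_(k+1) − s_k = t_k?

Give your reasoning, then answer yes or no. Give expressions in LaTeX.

Yes. s_k = \frac{k \left(2 k - 3\right)}{k + 1}.

Compute t_(k+1)/t_k: get (k + 1)*(6*k + 2*(k + 1)**2 + 5)/((k + 3)*(2*k**2 + 6*k - 1)).
Factor: A=k + 1; B=k + 3; C=k**2 + 3*k - 1/2.
Need (k + 1)·f(k+1) − (k + 2)·f(k) = k**2 + 3*k - 1/2.
d = 2 from the (1,1,2) case.
A polynomial solution: f(k) = k*(2*k - 3)/2.
Then R = B(k−1)f/C = k*(k + 2)*(2*k - 3)/(2*k**2 + 6*k - 1), so s_k = R(k)·t_k = k*(2*k - 3)/(k + 1).
Δs = (2*k**2 + 6*k - 1)/(k**2 + 3*k + 2), as required.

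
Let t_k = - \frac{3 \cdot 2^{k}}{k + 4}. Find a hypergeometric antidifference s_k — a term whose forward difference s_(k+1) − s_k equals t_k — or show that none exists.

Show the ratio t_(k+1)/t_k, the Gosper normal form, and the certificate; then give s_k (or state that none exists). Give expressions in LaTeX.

r(k) = 2*(k + 4)/(k + 5) after simplifying.
A = 2*k + 8, B = k + 5, C = 1.
Key eq: (2*k + 8)·f(k+1) = (k + 4)·f(k) + (1).
deg f ≤ -1 (via 1,1,0).
deg f ≤ -1 is impossible — no certificate.

not Gosper-summable; s_k does not exist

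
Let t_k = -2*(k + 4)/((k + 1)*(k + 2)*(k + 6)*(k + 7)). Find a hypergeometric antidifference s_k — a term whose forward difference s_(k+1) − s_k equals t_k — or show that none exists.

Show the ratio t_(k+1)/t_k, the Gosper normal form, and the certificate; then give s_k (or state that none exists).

s_k = k*(-k - 7)/(6*(k**2 + 7*k + 6))

Compute t_(k+1)/t_k: get (k + 1)*(k + 5)*(k + 6)/((k + 3)*(k + 4)*(k + 8)).
Take A(k)=k + 1, B(k)=k + 8, C(k)=k**4 + 16*k**3 + 95*k**2 + 248*k + 240.
Set up (k + 1)·f(k+1) − (k + 7)·f(k) − (k**4 + 16*k**3 + 95*k**2 + 248*k + 240) = 0.
d = 6 from the (1,1,4) case.
Coefficient equations give f(k) = k*(k + 2)*(k + 3)*(k + 4)*(k + 5)*(k + 7)/12.
R(k) = B(k−1)·f(k)/C(k) = k*(k + 2)*(k + 7)**2/(12*(k + 4)); s_k = R·t_k = k*(-k - 7)/(6*(k**2 + 7*k + 6)).
Verify: 2*(-k - 4)/(k**4 + 16*k**3 + 83*k**2 + 152*k + 84) matches t_k.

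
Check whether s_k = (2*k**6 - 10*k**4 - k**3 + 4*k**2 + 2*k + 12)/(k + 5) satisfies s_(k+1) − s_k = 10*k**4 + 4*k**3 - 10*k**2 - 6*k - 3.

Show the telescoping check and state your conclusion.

s_(k+1) = (2*k**6 + 12*k**5 + 20*k**4 - k**3 - 29*k**2 - 21*k + 9)/(k + 6)
s_(k+1) − s_k = (10*k**6 + 90*k**5 + 160*k**4 - 32*k**3 - 192*k**2 - 120*k - 27)/(k**2 + 11*k + 30)
(s_(k+1) − s_k) − t_k = 3*(-8*k**5 - 58*k**4 - 12*k**3 + 59*k**2 + 31*k + 21)/(k**2 + 11*k + 30)

Invalid: residual 3*(-8*k**5 - 58*k**4 - 12*k**3 + 59*k**2 + 31*k + 21)/(k**2 + 11*k + 30) ≠ 0.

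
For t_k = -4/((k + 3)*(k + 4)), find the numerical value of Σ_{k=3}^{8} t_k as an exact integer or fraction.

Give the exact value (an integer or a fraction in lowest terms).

Σ = -1/3

r(k) = (k + 3)/(k + 5) after simplifying.
Take A(k)=k + 3, B(k)=k + 5, C(k)=1.
Key eq: (k + 3)·f(k+1) = (k + 4)·f(k) + (1).
From deg A=1, deg B=1, deg C=0: d=1.
Solve for f: f(k) = k/3 (degree 1 ≤ 1).
Certificate R = B(k−1)f/C = k*(k + 4)/3 gives s_k = -4*k/(3*k + 9).
Δs = -4/(k**2 + 7*k + 12), as required.
Telescoping: Σ = s_(9) − s_(3) = -1 − (-2/3) = -1/3.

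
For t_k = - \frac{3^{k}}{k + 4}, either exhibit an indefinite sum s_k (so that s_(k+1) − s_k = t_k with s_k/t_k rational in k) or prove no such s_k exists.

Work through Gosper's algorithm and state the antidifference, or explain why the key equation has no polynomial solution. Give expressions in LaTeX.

r(k) = 3*(k + 4)/(k + 5) after simplifying.
Gosper form: A/B · C(k+1)/C(k) with A=3*k + 12, B=k + 5, C=1.
Key eq: (3*k + 12)·f(k+1) = (k + 4)·f(k) + (1).
Degrees (1,1,0) ⇒ d ≤ -1.
deg f ≤ -1 is impossible — no certificate.

not Gosper-summable; s_k does not exist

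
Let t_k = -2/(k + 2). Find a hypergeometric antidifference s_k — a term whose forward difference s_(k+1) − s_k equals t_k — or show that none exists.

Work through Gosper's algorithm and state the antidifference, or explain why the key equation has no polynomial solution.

not Gosper-summable; s_k does not exist

The ratio is (k + 2)/(k + 3).
A = k + 2, B = k + 3, C = 1.
Solve (k + 2)·f(k+1) − (k + 2)·f(k) = 1.
From deg A=1, deg B=1, deg C=0: d=0.
Generic f = c0 gives residual -1; -1 = 0 cannot hold, so t_k is not Gosper-summable.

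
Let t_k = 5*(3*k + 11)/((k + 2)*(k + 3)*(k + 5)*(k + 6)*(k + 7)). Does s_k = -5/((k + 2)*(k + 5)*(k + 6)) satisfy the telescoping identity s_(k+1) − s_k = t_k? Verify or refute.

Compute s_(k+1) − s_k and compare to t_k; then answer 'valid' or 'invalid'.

Valid: the claim telescopes to t_k.

s_(k+1) = -5/((k + 3)*(k + 6)*(k + 7))
s_(k+1) − s_k = 5*(3*k + 11)/(k**5 + 23*k**4 + 203*k**3 + 853*k**2 + 1692*k + 1260)
(s_(k+1) − s_k) − t_k = 0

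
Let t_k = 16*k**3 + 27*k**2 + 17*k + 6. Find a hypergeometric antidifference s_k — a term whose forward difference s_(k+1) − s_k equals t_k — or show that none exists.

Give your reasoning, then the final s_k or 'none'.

The ratio is (16*k**3 + 75*k**2 + 119*k + 66)/(16*k**3 + 27*k**2 + 17*k + 6).
Normal form (A,B,C) = (1, 1, k**3 + 27*k**2/16 + 17*k/16 + 3/8).
Solve (1)·f(k+1) − (1)·f(k) = k**3 + 27*k**2/16 + 17*k/16 + 3/8.
Degrees (0,0,3) ⇒ d ≤ 4.
Match coefficients ⇒ f(k) = k*(k + 1)*(4*k**2 - 3*k + 2)/16.
Get s_k = R·t_k = k*(4*k**3 + k**2 - k + 2) with R(k) = B(k−1)f(k)/C(k) = k*(4*k**2 - 3*k + 2)/(16*k**2 + 11*k + 6).
s_(k+1) − s_k = 16*k**3 + 27*k**2 + 17*k + 6 = t_k.

s_k = k*(4*k**3 + k**2 - k + 2)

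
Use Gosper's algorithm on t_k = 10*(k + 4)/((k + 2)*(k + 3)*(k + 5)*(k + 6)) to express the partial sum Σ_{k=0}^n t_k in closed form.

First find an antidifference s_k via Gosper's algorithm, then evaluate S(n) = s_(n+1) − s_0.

Ratio r(k) = (k + 2)*(k + 5)**2/((k + 4)**2*(k + 7)).
A = k + 2, B = k + 7, C = k**2 + 8*k + 16.
Key eq: (k + 2)·f(k+1) = (k + 6)·f(k) + (k**2 + 8*k + 16).
deg f ≤ 4 (via 1,1,2).
Match coefficients ⇒ f(k) = k*(k + 3)*(k + 4)*(k + 7)/20.
R(k) = B(k−1)·f(k)/C(k) = k*(k + 3)*(k + 6)*(k + 7)/(20*(k + 4)); s_k = R·t_k = k*(k + 7)/(2*(k**2 + 7*k + 10)).
Verify: 10*(k + 4)/(k**4 + 16*k**3 + 91*k**2 + 216*k + 180) matches t_k.
Evaluate: s_(n+1) = (n**2 + 9*n + 8)/(2*(n**2 + 9*n + 18)); subtract s_(0) = 0 ⇒ S(n) = (n**2 + 9*n + 8)/(2*(n**2 + 9*n + 18)).

S(n) = (n**2 + 9*n + 8)/(2*(n**2 + 9*n + 18))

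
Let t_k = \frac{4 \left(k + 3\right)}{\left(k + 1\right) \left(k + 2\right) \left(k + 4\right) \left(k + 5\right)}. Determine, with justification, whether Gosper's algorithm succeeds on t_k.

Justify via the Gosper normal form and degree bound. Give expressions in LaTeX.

t_(k+1)/t_k = (k + 1)*(k + 4)**2/((k + 3)**2*(k + 6)).
Normal form (A,B,C) = (k + 1, k + 6, k**2 + 6*k + 9).
f must satisfy (k + 1)·f(k+1) − (k + 5)·f(k) = k**2 + 6*k + 9.
Degrees (1,1,2) ⇒ d ≤ 4.
A polynomial solution: f(k) = k*(k + 2)*(k + 3)*(k + 5)/8.
Then R = B(k−1)f/C = k*(k + 2)*(k + 5)**2/(8*(k + 3)), so s_k = R(k)·t_k = k*(k + 5)/(2*(k**2 + 5*k + 4)).
Verify: 4*(k + 3)/(k**4 + 12*k**3 + 49*k**2 + 78*k + 40) matches t_k.

Yes. s_k = \frac{k \left(k + 5\right)}{2 \left(k^{2} + 5 k + 4\right)}.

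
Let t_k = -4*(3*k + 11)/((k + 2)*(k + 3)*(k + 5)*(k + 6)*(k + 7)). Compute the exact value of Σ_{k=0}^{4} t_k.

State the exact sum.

Σ = -71/1155

Compute t_(k+1)/t_k: get (k + 2)*(k + 5)*(3*k + 14)/((k + 4)*(k + 8)*(3*k + 11)).
A = k + 2, B = k + 8, C = k**2 + 23*k/3 + 44/3.
f must satisfy (k + 2)·f(k+1) − (k + 7)·f(k) = k**2 + 23*k/3 + 44/3.
Bound: deg f ≤ 5.
Match coefficients ⇒ f(k) = k*(k + 3)*(k + 4)*(k**2 + 13*k + 52)/180.
R(k) = B(k−1)·f(k)/C(k) = k*(k + 3)*(k + 7)*(k**2 + 13*k + 52)/(60*(3*k + 11)); s_k = R·t_k = k*(-k**2 - 13*k - 52)/(15*(k**3 + 13*k**2 + 52*k + 60)).
s_(k+1) − s_k = 4*(-3*k - 11)/(k**5 + 23*k**4 + 203*k**3 + 853*k**2 + 1692*k + 1260) = t_k.
Σ_(k=0)^(4) t_k = s_(5) − s_(0) = -71/1155 − (0) = -71/1155.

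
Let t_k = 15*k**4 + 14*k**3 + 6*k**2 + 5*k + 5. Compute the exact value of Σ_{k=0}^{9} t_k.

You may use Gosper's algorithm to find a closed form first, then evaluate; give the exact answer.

r(k) = (15*k**4 + 74*k**3 + 138*k**2 + 119*k + 45)/(15*k**4 + 14*k**3 + 6*k**2 + 5*k + 5) after simplifying.
So A=1 and B=1, with C=k**4 + 14*k**3/15 + 2*k**2/5 + k/3 + 1/3.
f must satisfy (1)·f(k+1) − (1)·f(k) = k**4 + 14*k**3/15 + 2*k**2/5 + k/3 + 1/3.
Bound: deg f ≤ 5.
A polynomial solution: f(k) = k*(3*k**4 - 4*k**3 + 3*k + 3)/15.
Get s_k = R·t_k = k*(3*k**4 - 4*k**3 + 3*k + 3) with R(k) = B(k−1)f(k)/C(k) = k*(3*k**4 - 4*k**3 + 3*k + 3)/(15*k**4 + 14*k**3 + 6*k**2 + 5*k + 5).
s_(k+1) − s_k = 15*k**4 + 14*k**3 + 6*k**2 + 5*k + 5 = t_k.
Σ_(k=0)^(9) t_k = s_(10) − s_(0) = 260330 − (0) = 260330.

Σ = 260330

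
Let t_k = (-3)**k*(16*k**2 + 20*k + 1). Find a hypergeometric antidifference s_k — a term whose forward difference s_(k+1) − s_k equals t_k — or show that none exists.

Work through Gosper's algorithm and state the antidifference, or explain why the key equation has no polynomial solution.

s_k = (-3)**k*(-4*k**2 + k + 2)

Step 1: r(k) = 3*(-16*k**2 - 52*k - 37)/(16*k**2 + 20*k + 1).
Gosper form: A/B · C(k+1)/C(k) with A=-3, B=1, C=k**2 + 5*k/4 + 1/16.
f must satisfy (-3)·f(k+1) − (1)·f(k) = k**2 + 5*k/4 + 1/16.
Bound: deg f ≤ 2.
A polynomial solution: f(k) = -(4*k**2 - k - 2)/16.
Certificate R = B(k−1)f/C = -(4*k**2 - k - 2)/(16*k**2 + 20*k + 1) gives s_k = (-3)**k*(-4*k**2 + k + 2).
Δs = (-3)**k*(16*k**2 + 20*k + 1), as required.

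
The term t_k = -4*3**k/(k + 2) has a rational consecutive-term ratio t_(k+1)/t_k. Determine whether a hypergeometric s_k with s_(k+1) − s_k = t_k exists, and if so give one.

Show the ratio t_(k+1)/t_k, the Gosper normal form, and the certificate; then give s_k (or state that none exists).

Ratio r(k) = 3*(k + 2)/(k + 3).
Gosper form: A/B · C(k+1)/C(k) with A=3*k + 6, B=k + 3, C=1.
Set up (3*k + 6)·f(k+1) − (k + 2)·f(k) − (1) = 0.
d = -1 from the (1,1,0) case.
d = -1 < 0 ⇒ no nonzero polynomial f; not summable.

not Gosper-summable; s_k does not exist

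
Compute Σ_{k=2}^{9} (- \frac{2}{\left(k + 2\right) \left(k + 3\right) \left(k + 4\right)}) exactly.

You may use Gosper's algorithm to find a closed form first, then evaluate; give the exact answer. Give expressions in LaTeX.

Σ = -17/390

Compute t_(k+1)/t_k: get (k + 2)/(k + 5).
So A=k + 2 and B=k + 5, with C=1.
Set up (k + 2)·f(k+1) − (k + 4)·f(k) − (1) = 0.
Bound: deg f ≤ 2.
A polynomial solution: f(k) = k*(k + 5)/12.
Certificate R = B(k−1)f/C = k*(k + 4)*(k + 5)/12 gives s_k = k*(-k - 5)/(6*(k + 2)*(k + 3)).
Δs = -2/(k**3 + 9*k**2 + 26*k + 24), as required.
Telescoping: Σ = s_(10) − s_(2) = -25/156 − (-7/60) = -17/390.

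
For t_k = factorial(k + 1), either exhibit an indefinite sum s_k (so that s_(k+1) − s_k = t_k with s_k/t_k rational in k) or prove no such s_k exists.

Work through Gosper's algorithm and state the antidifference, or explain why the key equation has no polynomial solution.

not Gosper-summable; s_k does not exist

t_(k+1)/t_k = k + 2.
Factor: A=k + 2; B=1; C=1.
Need (k + 2)·f(k+1) − (1)·f(k) = 1.
Degrees (1,0,0) ⇒ d ≤ -1.
d = -1 < 0 ⇒ no nonzero polynomial f; not summable.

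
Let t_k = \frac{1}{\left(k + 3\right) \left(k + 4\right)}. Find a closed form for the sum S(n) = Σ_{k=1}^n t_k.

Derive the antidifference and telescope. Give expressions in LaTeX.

S(n) = \frac{n}{4 \left(n + 4\right)}

Compute t_(k+1)/t_k: get (k + 3)/(k + 5).
Normal form (A,B,C) = (k + 3, k + 5, 1).
Solve (k + 3)·f(k+1) − (k + 4)·f(k) = 1.
deg f ≤ 1 (via 1,1,0).
Solve for f: f(k) = k/3 (degree 1 ≤ 1).
R(k) = B(k−1)·f(k)/C(k) = k*(k + 4)/3; s_k = R·t_k = k/(3*(k + 3)).
Verify: 1/(k**2 + 7*k + 12) matches t_k.
Telescope: S(n) = s_(n+1) − s_(1) = (n + 1)/(3*(n + 4)) − (1/12) = n/(4*(n + 4)).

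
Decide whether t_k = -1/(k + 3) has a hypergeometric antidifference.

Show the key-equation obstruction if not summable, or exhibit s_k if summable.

Compute t_(k+1)/t_k: get (k + 3)/(k + 4).
So A=k + 3 and B=k + 4, with C=1.
Key eq: (k + 3)·f(k+1) = (k + 3)·f(k) + (1).
Degrees (1,1,0) ⇒ d ≤ 0.
Generic f = c0 gives residual -1; -1 = 0 cannot hold, so t_k is not Gosper-summable.

No — key equation has no polynomial f.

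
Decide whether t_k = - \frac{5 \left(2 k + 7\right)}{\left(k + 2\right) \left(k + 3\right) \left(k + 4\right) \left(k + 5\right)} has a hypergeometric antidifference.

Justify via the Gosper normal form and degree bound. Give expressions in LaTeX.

Yes. s_k = \frac{5 k \left(- k - 6\right)}{8 \left(k^{2} + 6 k + 8\right)}.

Step 1: r(k) = (k + 2)*(2*k + 9)/((k + 6)*(2*k + 7)).
Normal form (A,B,C) = (k + 2, k + 6, k + 7/2).
f must satisfy (k + 2)·f(k+1) − (k + 5)·f(k) = k + 7/2.
deg f ≤ 3 (via 1,1,1).
Solving with deg f ≤ 3: f(k) = k*(k + 3)*(k + 6)/16.
R(k) = B(k−1)·f(k)/C(k) = k*(k + 3)*(k + 5)*(k + 6)/(8*(2*k + 7)); s_k = R·t_k = 5*k*(-k - 6)/(8*(k**2 + 6*k + 8)).
s_(k+1) − s_k = 5*(-2*k - 7)/(k**4 + 14*k**3 + 71*k**2 + 154*k + 120) = t_k.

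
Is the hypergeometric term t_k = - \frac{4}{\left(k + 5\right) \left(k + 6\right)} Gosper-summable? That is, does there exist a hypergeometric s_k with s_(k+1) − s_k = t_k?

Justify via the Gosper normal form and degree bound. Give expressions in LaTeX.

Step 1: r(k) = (k + 5)/(k + 7).
A = k + 5, B = k + 7, C = 1.
f must satisfy (k + 5)·f(k+1) − (k + 6)·f(k) = 1.
d = 1 from the (1,1,0) case.
Solve for f: f(k) = k/5 (degree 1 ≤ 1).
Get s_k = R·t_k = -4*k/(5*k + 25) with R(k) = B(k−1)f(k)/C(k) = k*(k + 6)/5.
Verify: -4/(k**2 + 11*k + 30) matches t_k.

Yes. s_k = - \frac{4 k}{5 k + 25}.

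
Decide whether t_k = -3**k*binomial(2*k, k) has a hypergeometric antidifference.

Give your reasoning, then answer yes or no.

Compute t_(k+1)/t_k: get 6*(2*k + 1)/(k + 1).
Normal form (A,B,C) = (12*k + 6, k + 1, 1).
Need (12*k + 6)·f(k+1) − (k)·f(k) = 1.
d = -1 from the (1,1,0) case.
Bound -1 < 0, so the key equation has no polynomial solution.

No — key equation has no polynomial f.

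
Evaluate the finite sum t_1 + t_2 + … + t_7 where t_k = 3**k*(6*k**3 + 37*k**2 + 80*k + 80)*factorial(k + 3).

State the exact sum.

r(k) = 3*(6*k**4 + 79*k**3 + 392*k**2 + 891*k + 812)/(6*k**3 + 37*k**2 + 80*k + 80) after simplifying.
Take A(k)=3*k + 12, B(k)=1, C(k)=k**3 + 37*k**2/6 + 40*k/3 + 40/3.
Need (3*k + 12)·f(k+1) − (1)·f(k) = k**3 + 37*k**2/6 + 40*k/3 + 40/3.
deg f ≤ 2 (via 1,0,3).
Coefficient equations give f(k) = (2*k**2 + k + 4)/6.
So s_k = (B(k−1)f/C)·t_k = ((2*k**2 + k + 4)/(6*k**3 + 37*k**2 + 80*k + 80))·t_k = 3**k*(2*k**2 + k + 4)*factorial(k + 3).
Verify: 3**k*(6*k**3 + 37*k**2 + 80*k + 80)*factorial(k + 3) matches t_k.
Telescoping: Σ = s_(8) − s_(1) = 36665177472000 − (504) = 36665177471496.

Σ = 36665177471496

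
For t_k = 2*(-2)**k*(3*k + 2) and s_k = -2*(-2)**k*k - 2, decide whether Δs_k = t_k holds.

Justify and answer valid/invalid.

s_(k+1) = 4*(-2)**k*(k + 1) - 2
s_(k+1) − s_k = 2*(-2)**k*(3*k + 2)
(s_(k+1) − s_k) − t_k = 0

valid; difference matches t_k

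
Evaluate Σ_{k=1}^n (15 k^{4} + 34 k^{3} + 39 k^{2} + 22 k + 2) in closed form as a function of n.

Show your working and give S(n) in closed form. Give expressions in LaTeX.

Ratio r(k) = (15*k**4 + 94*k**3 + 231*k**2 + 262*k + 112)/(15*k**4 + 34*k**3 + 39*k**2 + 22*k + 2).
So A=1 and B=1, with C=k**4 + 34*k**3/15 + 13*k**2/5 + 22*k/15 + 2/15.
Key eq: (1)·f(k+1) = (1)·f(k) + (k**4 + 34*k**3/15 + 13*k**2/5 + 22*k/15 + 2/15).
Bound: deg f ≤ 5.
Solve for f: f(k) = k*(k + 1)*(3*k**3 - 2*k**2 + 3*k - 3)/15 (degree 5 ≤ 5).
R(k) = B(k−1)·f(k)/C(k) = k*(3*k**3 - 2*k**2 + 3*k - 3)/(15*k**3 + 19*k**2 + 20*k + 2); s_k = R·t_k = k*(3*k**4 + k**3 + k**2 - 3).
Δs = 15*k**4 + 34*k**3 + 39*k**2 + 22*k + 2, as required.
Σ_(k=1)^n t_k = s_(n+1) − s_(1) = (3*n**5 + 16*n**4 + 35*n**3 + 39*n**2 + 19*n + 2) − (2), i.e. n*(3*n**4 + 16*n**3 + 35*n**2 + 39*n + 19).

S(n) = n \left(3 n^{4} + 16 n^{3} + 35 n^{2} + 39 n + 19\right)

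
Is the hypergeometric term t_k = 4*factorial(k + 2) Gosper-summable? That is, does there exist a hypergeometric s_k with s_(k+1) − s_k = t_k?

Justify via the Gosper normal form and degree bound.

No — key equation has no polynomial f.

t_(k+1)/t_k = k + 3.
Normal form (A,B,C) = (k + 3, 1, 1).
Solve (k + 3)·f(k+1) − (1)·f(k) = 1.
deg f ≤ -1 (via 1,0,0).
deg f ≤ -1 is impossible — no certificate.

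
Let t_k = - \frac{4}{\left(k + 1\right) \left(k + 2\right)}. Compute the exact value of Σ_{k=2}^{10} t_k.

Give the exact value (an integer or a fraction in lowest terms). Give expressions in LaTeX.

Σ = -1

Ratio r(k) = (k + 1)/(k + 3).
Normal form (A,B,C) = (k + 1, k + 3, 1).
Set up (k + 1)·f(k+1) − (k + 2)·f(k) − (1) = 0.
Degrees (1,1,0) ⇒ d ≤ 1.
A polynomial solution: f(k) = k.
So s_k = (B(k−1)f/C)·t_k = (k*(k + 2))·t_k = -4*k/(k + 1).
Δs = -4/(k**2 + 3*k + 2), as required.
Evaluate s at k=11 and k=2: -11/3 and -8/3; difference -1.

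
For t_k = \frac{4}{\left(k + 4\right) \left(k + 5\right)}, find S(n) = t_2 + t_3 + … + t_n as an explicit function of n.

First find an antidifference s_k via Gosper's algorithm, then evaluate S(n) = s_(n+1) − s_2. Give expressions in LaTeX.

Compute t_(k+1)/t_k: get (k + 4)/(k + 6).
Gosper form: A/B · C(k+1)/C(k) with A=k + 4, B=k + 6, C=1.
Solve (k + 4)·f(k+1) − (k + 5)·f(k) = 1.
From deg A=1, deg B=1, deg C=0: d=1.
Match coefficients ⇒ f(k) = k/4.
Certificate R = B(k−1)f/C = k*(k + 5)/4 gives s_k = k/(k + 4).
s_(k+1) − s_k = 4/(k**2 + 9*k + 20) = t_k.
Σ_(k=2)^n t_k = s_(n+1) − s_(2) = ((n + 1)/(n + 5)) − (1/3), i.e. 2*(n - 1)/(3*(n + 5)).

S(n) = \frac{2 \left(n - 1\right)}{3 \left(n + 5\right)}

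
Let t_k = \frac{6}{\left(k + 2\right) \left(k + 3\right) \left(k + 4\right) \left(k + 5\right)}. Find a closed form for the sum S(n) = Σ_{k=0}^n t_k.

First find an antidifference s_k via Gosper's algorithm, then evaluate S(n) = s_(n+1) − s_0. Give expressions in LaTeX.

t_(k+1)/t_k = (k + 2)/(k + 6).
Normal form (A,B,C) = (k + 2, k + 6, 1).
Need (k + 2)·f(k+1) − (k + 5)·f(k) = 1.
From deg A=1, deg B=1, deg C=0: d=3.
Solving with deg f ≤ 3: f(k) = k*(k**2 + 9*k + 26)/72.
Then R = B(k−1)f/C = k*(k + 5)*(k**2 + 9*k + 26)/72, so s_k = R(k)·t_k = k*(k**2 + 9*k + 26)/(12*(k + 2)*(k + 3)*(k + 4)).
s_(k+1) − s_k = 6/(k**4 + 14*k**3 + 71*k**2 + 154*k + 120) = t_k.
Evaluate: s_(n+1) = (n**3 + 12*n**2 + 47*n + 36)/(12*(n**3 + 12*n**2 + 47*n + 60)); subtract s_(0) = 0 ⇒ S(n) = (n**3 + 12*n**2 + 47*n + 36)/(12*(n**3 + 12*n**2 + 47*n + 60)).

S(n) = \frac{n^{3} + 12 n^{2} + 47 n + 36}{12 \left(n^{3} + 12 n^{2} + 47 n + 60\right)}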